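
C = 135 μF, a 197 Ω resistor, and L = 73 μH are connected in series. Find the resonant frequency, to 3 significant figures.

1.60 kHz

ω₀ = 1/√(LC) = 1/√(7.3e-05 × 0.000135) = 10070 rad/s
f₀ = ω₀/(2π) = 1.60 kHz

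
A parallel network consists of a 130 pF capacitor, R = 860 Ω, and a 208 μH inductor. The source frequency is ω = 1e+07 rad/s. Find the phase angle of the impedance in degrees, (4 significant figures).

X_L = ωL = 2080 Ω
X_C = 1/(ωC) = 769.2 Ω
Parallel: admittances add. Y = 1/R + 1/(jωL) + jωC
Y = (0.001163 + j0.0008192) S
|Y| = 0.001422 S → |Z| = 1/|Y| = 703.0 Ω, ∠Z = −∠Y = -35.17°

-35.17°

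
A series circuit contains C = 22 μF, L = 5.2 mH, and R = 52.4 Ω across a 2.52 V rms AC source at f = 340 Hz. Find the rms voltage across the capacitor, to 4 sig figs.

1.005 V

ω = 2πf = 2136 rad/s
X_L = ωL = 11.11 Ω
X_C = 1/(ωC) = 21.28 Ω
Net reactance X = X_L − X_C = -10.17 Ω
Z = 52.40 − j10.17 Ω
|Z| = √(52.40² + 10.17²) = 53.38 Ω
I = V/|Z| = 47.21 mA
V_C = I·|Z_C| = 0.04721 × 21.28 = 1.005 V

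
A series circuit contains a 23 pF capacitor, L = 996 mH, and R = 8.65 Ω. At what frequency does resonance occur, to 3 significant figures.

33.3 kHz

ω₀ = 1/√(LC) = 1/√(0.996 × 2.3e-11) = 208900 rad/s
f₀ = ω₀/(2π) = 33.3 kHz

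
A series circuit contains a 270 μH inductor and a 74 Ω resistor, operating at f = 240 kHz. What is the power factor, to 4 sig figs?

ω = 2πf = 1.508e+06 rad/s
X_L = ωL = 407.2 Ω
Z = 74.00 + j407.2 Ω
|Z| = √(74.00² + 407.2²) = 413.8 Ω
∠Z = arctan(407.2/74.00) = 79.70°
cos φ = cos(79.70°) = 0.1788

0.1788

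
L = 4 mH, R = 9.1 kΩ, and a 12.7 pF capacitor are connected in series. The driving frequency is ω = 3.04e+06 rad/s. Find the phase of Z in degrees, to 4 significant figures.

-56.49°

X_L = ωL = 12160 Ω
X_C = 1/(ωC) = 25900 Ω
Net reactance X = X_L − X_C = -13740 Ω
Z = 9100 − j13740 Ω
|Z| = √(9100² + 13740²) = 16480 Ω
∠Z = arctan(-13740/9100) = -56.49°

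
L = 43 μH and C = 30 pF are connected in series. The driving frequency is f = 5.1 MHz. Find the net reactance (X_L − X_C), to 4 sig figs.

ω = 2πf = 3.204e+07 rad/s
X_L = ωL = 1378 Ω
X_C = 1/(ωC) = 1040 Ω
X = 1378 − 1040 = 337.7 Ω

337.7 Ω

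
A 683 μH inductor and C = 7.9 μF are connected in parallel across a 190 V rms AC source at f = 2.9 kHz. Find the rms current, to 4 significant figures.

12.08 A

ω = 2πf = 18220 rad/s
X_L = ωL = 12.45 Ω
X_C = 1/(ωC) = 6.947 Ω
Parallel: admittances add. Y = 1/(jωL) + jωC
Y = (0 + j0.06359) S
|Y| = 0.06359 S → |Z| = 1/|Y| = 15.72 Ω, ∠Z = −∠Y = -90.00°
I = V/|Z| = 190/15.72 = 12.08 A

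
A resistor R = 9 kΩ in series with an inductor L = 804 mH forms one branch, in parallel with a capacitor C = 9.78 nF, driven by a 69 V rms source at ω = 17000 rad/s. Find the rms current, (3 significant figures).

X_L = ωL = 13700 Ω
X_C = 1/(ωC) = 6010 Ω
Branch 1 (R+jX_L): Z₁ = 9000 + j13700 Ω, |Z₁| = 16400 Ω
Branch 2 (−jX_C): Z₂ = −j6010 Ω
Parallel: Z = Z₁Z₂/(Z₁+Z₂), |Z| = 8330 Ω, ∠Z = -73.7°
I = V/|Z| = 69/8330 = 8.28 mA

8.28 mA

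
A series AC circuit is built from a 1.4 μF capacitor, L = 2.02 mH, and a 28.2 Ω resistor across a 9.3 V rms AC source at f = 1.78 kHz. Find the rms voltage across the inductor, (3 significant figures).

ω = 2πf = 11180 rad/s
X_L = ωL = 22.6 Ω
X_C = 1/(ωC) = 63.9 Ω
Net reactance X = X_L − X_C = -41.3 Ω
Z = 28.2 − j41.3 Ω
|Z| = √(28.2² + 41.3²) = 50.0 Ω
I = V/|Z| = 186 mA
V_L = I·|Z_L| = 0.186 × 22.6 = 4.20 V

4.20 V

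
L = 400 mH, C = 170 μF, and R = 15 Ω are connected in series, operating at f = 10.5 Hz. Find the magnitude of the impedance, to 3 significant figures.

ω = 2πf = 65.97 rad/s
X_L = ωL = 26.4 Ω
X_C = 1/(ωC) = 89.2 Ω
Net reactance X = X_L − X_C = -62.8 Ω
Z = 15.0 − j62.8 Ω
|Z| = √(15.0² + 62.8²) = 64.5 Ω

64.5 Ω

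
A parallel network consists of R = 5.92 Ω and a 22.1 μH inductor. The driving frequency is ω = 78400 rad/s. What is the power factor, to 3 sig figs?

0.281

X_L = ωL = 1.73 Ω
Parallel: admittances add. Y = 1/R + 1/(jωL)
Y = (0.169 − j0.577) S
|Y| = 0.601 S → |Z| = 1/|Y| = 1.66 Ω, ∠Z = −∠Y = 73.7°
cos φ = cos(73.7°) = 0.281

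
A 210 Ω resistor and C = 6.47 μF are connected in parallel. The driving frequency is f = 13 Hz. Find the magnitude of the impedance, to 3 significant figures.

209 Ω

ω = 2πf = 81.68 rad/s
X_C = 1/(ωC) = 1890 Ω
Parallel: admittances add. Y = 1/R + jωC
Y = (0.00476 + j0.000528) S
|Y| = 0.00479 S → |Z| = 1/|Y| = 209 Ω, ∠Z = −∠Y = -6.33°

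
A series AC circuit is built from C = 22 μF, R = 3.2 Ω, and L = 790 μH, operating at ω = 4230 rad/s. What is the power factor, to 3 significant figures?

X_L = ωL = 3.34 Ω
X_C = 1/(ωC) = 10.7 Ω
Net reactance X = X_L − X_C = -7.40 Ω
Z = 3.20 − j7.40 Ω
|Z| = √(3.20² + 7.40²) = 8.07 Ω
∠Z = arctan(-7.40/3.20) = -66.6°
cos φ = cos(-66.6°) = 0.397

0.397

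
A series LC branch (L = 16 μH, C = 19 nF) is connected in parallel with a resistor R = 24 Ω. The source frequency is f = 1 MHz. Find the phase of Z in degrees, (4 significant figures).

14.60°

ω = 2πf = 6.283e+06 rad/s
X_L = ωL = 100.5 Ω
X_C = 1/(ωC) = 8.377 Ω
Branch 1: Z₁ = R = 24.00 Ω
Branch 2 (series LC): Z₂ = j(X_L − X_C) = j92.15 Ω
Parallel: Z = Z₁Z₂/(Z₁+Z₂), |Z| = 23.23 Ω, ∠Z = 14.60°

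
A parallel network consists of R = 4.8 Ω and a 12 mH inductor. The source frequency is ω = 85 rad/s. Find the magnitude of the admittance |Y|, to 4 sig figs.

X_L = ωL = 1.020 Ω
Parallel: admittances add. Y = 1/R + 1/(jωL)
Y = (0.2083 − j0.9804) S
|Y| = 1.002 S → |Z| = 1/|Y| = 0.9977 Ω, ∠Z = −∠Y = 78.00°

1.002 S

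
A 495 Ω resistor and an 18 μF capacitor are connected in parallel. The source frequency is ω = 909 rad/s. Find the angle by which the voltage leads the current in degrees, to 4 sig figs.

X_C = 1/(ωC) = 61.12 Ω
Parallel: admittances add. Y = 1/R + jωC
Y = (0.002020 + j0.01636) S
|Y| = 0.01649 S → |Z| = 1/|Y| = 60.66 Ω, ∠Z = −∠Y = -82.96°

-82.96°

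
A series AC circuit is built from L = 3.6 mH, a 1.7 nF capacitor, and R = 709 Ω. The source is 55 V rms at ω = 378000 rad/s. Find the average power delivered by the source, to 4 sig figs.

3.965 W

X_L = ωL = 1361 Ω
X_C = 1/(ωC) = 1556 Ω
Net reactance X = X_L − X_C = -195.4 Ω
Z = 709.0 − j195.4 Ω
|Z| = √(709.0² + 195.4²) = 735.4 Ω
∠Z = arctan(-195.4/709.0) = -15.41°
I = V/|Z| = 74.79 mA
P = VI cos φ = 55 × 0.07479 × cos(-15.41°) = 3.965 W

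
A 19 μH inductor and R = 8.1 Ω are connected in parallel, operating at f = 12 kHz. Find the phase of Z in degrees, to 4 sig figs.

ω = 2πf = 75400 rad/s
X_L = ωL = 1.433 Ω
Parallel: admittances add. Y = 1/R + 1/(jωL)
Y = (0.1235 − j0.6980) S
|Y| = 0.7089 S → |Z| = 1/|Y| = 1.411 Ω, ∠Z = −∠Y = 79.97°

79.97°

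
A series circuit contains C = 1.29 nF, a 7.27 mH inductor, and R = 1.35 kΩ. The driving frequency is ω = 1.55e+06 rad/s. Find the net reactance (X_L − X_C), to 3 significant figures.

X_L = ωL = 11300 Ω
X_C = 1/(ωC) = 500 Ω
X = 11300 − 500 = 10800 Ω

10800 Ω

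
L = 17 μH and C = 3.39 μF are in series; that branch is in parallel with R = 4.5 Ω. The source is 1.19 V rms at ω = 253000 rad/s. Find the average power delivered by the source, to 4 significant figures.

X_L = ωL = 4.301 Ω
X_C = 1/(ωC) = 1.166 Ω
Branch 1: Z₁ = R = 4.500 Ω
Branch 2 (series LC): Z₂ = j(X_L − X_C) = j3.135 Ω
Parallel: Z = Z₁Z₂/(Z₁+Z₂), |Z| = 2.572 Ω, ∠Z = 55.14°
I = V/|Z| = 462.6 mA
P = VI cos φ = 1.19 × 0.4626 × cos(55.14°) = 314.7 mW

314.7 mW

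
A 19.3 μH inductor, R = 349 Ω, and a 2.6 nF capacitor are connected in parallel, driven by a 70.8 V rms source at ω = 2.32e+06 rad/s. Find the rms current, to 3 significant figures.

X_L = ωL = 44.8 Ω
X_C = 1/(ωC) = 166 Ω
Parallel: admittances add. Y = 1/R + 1/(jωL) + jωC
Y = (0.00287 − j0.0163) S
|Y| = 0.0166 S → |Z| = 1/|Y| = 60.4 Ω, ∠Z = −∠Y = 80.0°
I = V/|Z| = 70.8/60.4 = 1.17 A

1.17 A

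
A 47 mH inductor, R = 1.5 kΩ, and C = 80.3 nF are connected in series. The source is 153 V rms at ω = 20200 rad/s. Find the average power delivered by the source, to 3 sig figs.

X_L = ωL = 949 Ω
X_C = 1/(ωC) = 617 Ω
Net reactance X = X_L − X_C = 333 Ω
Z = 1500 + j333 Ω
|Z| = √(1500² + 333²) = 1540 Ω
∠Z = arctan(333/1500) = 12.5°
I = V/|Z| = 99.6 mA
P = VI cos φ = 153 × 0.0996 × cos(12.5°) = 14.9 W

14.9 W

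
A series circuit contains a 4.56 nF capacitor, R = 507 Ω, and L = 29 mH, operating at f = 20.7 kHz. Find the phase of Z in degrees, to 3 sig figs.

ω = 2πf = 130100 rad/s
X_L = ωL = 3770 Ω
X_C = 1/(ωC) = 1690 Ω
Net reactance X = X_L − X_C = 2090 Ω
Z = 507 + j2090 Ω
|Z| = √(507² + 2090²) = 2150 Ω
∠Z = arctan(2090/507) = 76.3°

76.3°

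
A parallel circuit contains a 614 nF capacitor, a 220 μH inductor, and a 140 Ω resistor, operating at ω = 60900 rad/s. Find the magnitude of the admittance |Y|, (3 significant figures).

37.9 mS

X_L = ωL = 13.4 Ω
X_C = 1/(ωC) = 26.7 Ω
Parallel: admittances add. Y = 1/R + 1/(jωL) + jωC
Y = (0.00714 − j0.0372) S
|Y| = 0.0379 S → |Z| = 1/|Y| = 26.4 Ω, ∠Z = −∠Y = 79.1°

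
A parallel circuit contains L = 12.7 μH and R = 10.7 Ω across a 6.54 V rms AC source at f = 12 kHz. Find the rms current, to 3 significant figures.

6.86 A

ω = 2πf = 75400 rad/s
X_L = ωL = 0.958 Ω
Parallel: admittances add. Y = 1/R + 1/(jωL)
Y = (0.0935 − j1.04) S
|Y| = 1.05 S → |Z| = 1/|Y| = 0.954 Ω, ∠Z = −∠Y = 84.9°
I = V/|Z| = 6.54/0.954 = 6.86 A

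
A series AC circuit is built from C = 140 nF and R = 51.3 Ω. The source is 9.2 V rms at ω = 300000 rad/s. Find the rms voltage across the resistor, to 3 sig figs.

8.35 V

X_C = 1/(ωC) = 23.8 Ω
Z = 51.3 − j23.8 Ω
|Z| = √(51.3² + 23.8²) = 56.6 Ω
I = V/|Z| = 163 mA
V_R = I·|Z_R| = 0.163 × 51.3 = 8.35 V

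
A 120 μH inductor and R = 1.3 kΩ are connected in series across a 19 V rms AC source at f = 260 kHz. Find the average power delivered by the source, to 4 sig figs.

ω = 2πf = 1.634e+06 rad/s
X_L = ωL = 196.0 Ω
Z = 1300 + j196.0 Ω
|Z| = √(1300² + 196.0²) = 1315 Ω
∠Z = arctan(196.0/1300) = 8.575°
I = V/|Z| = 14.45 mA
P = VI cos φ = 19 × 0.01445 × cos(8.575°) = 271.5 mW

271.5 mW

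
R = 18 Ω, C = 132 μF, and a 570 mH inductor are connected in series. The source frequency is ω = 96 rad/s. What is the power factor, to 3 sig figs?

X_L = ωL = 54.7 Ω
X_C = 1/(ωC) = 78.9 Ω
Net reactance X = X_L − X_C = -24.2 Ω
Z = 18.0 − j24.2 Ω
|Z| = √(18.0² + 24.2²) = 30.2 Ω
∠Z = arctan(-24.2/18.0) = -53.4°
cos φ = cos(-53.4°) = 0.597

0.597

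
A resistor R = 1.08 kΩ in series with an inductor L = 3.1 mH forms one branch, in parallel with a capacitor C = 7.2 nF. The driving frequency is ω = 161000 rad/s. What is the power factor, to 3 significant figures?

0.687

X_L = ωL = 499 Ω
X_C = 1/(ωC) = 863 Ω
Branch 1 (R+jX_L): Z₁ = 1080 + j499 Ω, |Z₁| = 1190 Ω
Branch 2 (−jX_C): Z₂ = −j863 Ω
Parallel: Z = Z₁Z₂/(Z₁+Z₂), |Z| = 901 Ω, ∠Z = -46.6°
cos φ = cos(-46.6°) = 0.687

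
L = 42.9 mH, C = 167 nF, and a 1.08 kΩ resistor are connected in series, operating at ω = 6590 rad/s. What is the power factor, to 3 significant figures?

X_L = ωL = 283 Ω
X_C = 1/(ωC) = 909 Ω
Net reactance X = X_L − X_C = -626 Ω
Z = 1080 − j626 Ω
|Z| = √(1080² + 626²) = 1250 Ω
∠Z = arctan(-626/1080) = -30.1°
cos φ = cos(-30.1°) = 0.865

0.865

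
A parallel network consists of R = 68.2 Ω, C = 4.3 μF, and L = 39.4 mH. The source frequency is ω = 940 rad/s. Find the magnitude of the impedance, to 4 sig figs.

36.71 Ω

X_L = ωL = 37.04 Ω
X_C = 1/(ωC) = 247.4 Ω
Parallel: admittances add. Y = 1/R + 1/(jωL) + jωC
Y = (0.01466 − j0.02296) S
|Y| = 0.02724 S → |Z| = 1/|Y| = 36.71 Ω, ∠Z = −∠Y = 57.44°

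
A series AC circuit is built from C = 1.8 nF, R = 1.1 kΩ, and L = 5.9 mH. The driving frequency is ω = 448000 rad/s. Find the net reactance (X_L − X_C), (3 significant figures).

1400 Ω

X_L = ωL = 2640 Ω
X_C = 1/(ωC) = 1240 Ω
X = 2640 − 1240 = 1400 Ω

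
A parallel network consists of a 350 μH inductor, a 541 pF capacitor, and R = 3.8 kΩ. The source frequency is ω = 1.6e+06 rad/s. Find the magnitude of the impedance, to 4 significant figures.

1045 Ω

X_L = ωL = 560.0 Ω
X_C = 1/(ωC) = 1155 Ω
Parallel: admittances add. Y = 1/R + 1/(jωL) + jωC
Y = (0.0002632 − j0.0009201) S
|Y| = 0.0009570 S → |Z| = 1/|Y| = 1045 Ω, ∠Z = −∠Y = 74.04°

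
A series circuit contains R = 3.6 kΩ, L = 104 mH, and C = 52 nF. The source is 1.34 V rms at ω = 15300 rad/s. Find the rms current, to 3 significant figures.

X_L = ωL = 1590 Ω
X_C = 1/(ωC) = 1260 Ω
Net reactance X = X_L − X_C = 334 Ω
Z = 3600 + j334 Ω
|Z| = √(3600² + 334²) = 3620 Ω
I = V/|Z| = 1.34/3620 = 371 μA

371 μA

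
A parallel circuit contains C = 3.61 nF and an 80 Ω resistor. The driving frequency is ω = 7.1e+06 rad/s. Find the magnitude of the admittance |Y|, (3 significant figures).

X_C = 1/(ωC) = 39.0 Ω
Parallel: admittances add. Y = 1/R + jωC
Y = (0.0125 + j0.0256) S
|Y| = 0.0285 S → |Z| = 1/|Y| = 35.1 Ω, ∠Z = −∠Y = -64.0°

28.5 mS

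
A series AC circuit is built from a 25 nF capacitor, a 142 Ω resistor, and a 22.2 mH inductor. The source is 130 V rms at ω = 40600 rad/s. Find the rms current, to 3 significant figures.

X_L = ωL = 901 Ω
X_C = 1/(ωC) = 985 Ω
Net reactance X = X_L − X_C = -83.9 Ω
Z = 142 − j83.9 Ω
|Z| = √(142² + 83.9²) = 165 Ω
I = V/|Z| = 130/165 = 788 mA

788 mA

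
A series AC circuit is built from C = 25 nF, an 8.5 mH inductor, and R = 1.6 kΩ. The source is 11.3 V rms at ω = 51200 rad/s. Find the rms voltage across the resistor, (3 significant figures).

X_L = ωL = 435 Ω
X_C = 1/(ωC) = 781 Ω
Net reactance X = X_L − X_C = -346 Ω
Z = 1600 − j346 Ω
|Z| = √(1600² + 346²) = 1640 Ω
I = V/|Z| = 6.90 mA
V_R = I·|Z_R| = 0.00690 × 1600 = 11.0 V

11.0 V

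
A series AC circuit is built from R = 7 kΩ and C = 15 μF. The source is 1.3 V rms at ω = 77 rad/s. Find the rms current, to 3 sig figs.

184 μA

X_C = 1/(ωC) = 866 Ω
Z = 7000 − j866 Ω
|Z| = √(7000² + 866²) = 7050 Ω
I = V/|Z| = 1.3/7050 = 184 μA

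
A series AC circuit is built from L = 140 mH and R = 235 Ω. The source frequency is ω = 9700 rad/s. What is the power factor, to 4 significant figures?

0.1705

X_L = ωL = 1358 Ω
Z = 235.0 + j1358 Ω
|Z| = √(235.0² + 1358²) = 1378 Ω
∠Z = arctan(1358/235.0) = 80.18°
cos φ = cos(80.18°) = 0.1705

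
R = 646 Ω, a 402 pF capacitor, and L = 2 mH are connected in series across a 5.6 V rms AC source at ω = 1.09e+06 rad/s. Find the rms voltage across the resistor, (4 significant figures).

5.531 V

X_L = ωL = 2180 Ω
X_C = 1/(ωC) = 2282 Ω
Net reactance X = X_L − X_C = -102.2 Ω
Z = 646.0 − j102.2 Ω
|Z| = √(646.0² + 102.2²) = 654.0 Ω
I = V/|Z| = 8.562 mA
V_R = I·|Z_R| = 0.008562 × 646.0 = 5.531 V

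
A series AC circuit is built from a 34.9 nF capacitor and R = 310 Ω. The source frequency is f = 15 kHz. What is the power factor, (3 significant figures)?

0.714

ω = 2πf = 94250 rad/s
X_C = 1/(ωC) = 304 Ω
Z = 310 − j304 Ω
|Z| = √(310² + 304²) = 434 Ω
∠Z = arctan(-304/310) = -44.4°
cos φ = cos(-44.4°) = 0.714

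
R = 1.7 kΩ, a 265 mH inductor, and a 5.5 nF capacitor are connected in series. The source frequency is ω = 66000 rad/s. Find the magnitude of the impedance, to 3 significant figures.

X_L = ωL = 17500 Ω
X_C = 1/(ωC) = 2750 Ω
Net reactance X = X_L − X_C = 14700 Ω
Z = 1700 + j14700 Ω
|Z| = √(1700² + 14700²) = 14800 Ω

14800 Ω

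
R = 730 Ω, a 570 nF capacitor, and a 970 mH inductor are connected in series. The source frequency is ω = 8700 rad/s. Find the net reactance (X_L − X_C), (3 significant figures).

8240 Ω

X_L = ωL = 8440 Ω
X_C = 1/(ωC) = 202 Ω
X = 8440 − 202 = 8240 Ω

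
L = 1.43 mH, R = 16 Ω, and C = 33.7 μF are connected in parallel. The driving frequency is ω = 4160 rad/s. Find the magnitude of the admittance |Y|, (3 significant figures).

X_L = ωL = 5.95 Ω
X_C = 1/(ωC) = 7.13 Ω
Parallel: admittances add. Y = 1/R + 1/(jωL) + jωC
Y = (0.0625 − j0.0279) S
|Y| = 0.0684 S → |Z| = 1/|Y| = 14.6 Ω, ∠Z = −∠Y = 24.1°

68.4 mS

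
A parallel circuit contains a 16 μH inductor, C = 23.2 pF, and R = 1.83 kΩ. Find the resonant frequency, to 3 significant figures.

ω₀ = 1/√(LC) = 1/√(1.6e-05 × 2.32e-11) = 5.19e+07 rad/s
f₀ = ω₀/(2π) = 8.26 MHz

8.26 MHz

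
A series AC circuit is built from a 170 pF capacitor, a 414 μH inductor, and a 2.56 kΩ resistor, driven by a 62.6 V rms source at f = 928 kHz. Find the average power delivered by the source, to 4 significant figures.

1.176 W

ω = 2πf = 5.831e+06 rad/s
X_L = ωL = 2414 Ω
X_C = 1/(ωC) = 1009 Ω
Net reactance X = X_L − X_C = 1405 Ω
Z = 2560 + j1405 Ω
|Z| = √(2560² + 1405²) = 2920 Ω
∠Z = arctan(1405/2560) = 28.76°
I = V/|Z| = 21.44 mA
P = VI cos φ = 62.6 × 0.02144 × cos(28.76°) = 1.176 W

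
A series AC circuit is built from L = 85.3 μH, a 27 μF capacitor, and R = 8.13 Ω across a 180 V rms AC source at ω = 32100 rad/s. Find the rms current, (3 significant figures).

21.7 A

X_L = ωL = 2.74 Ω
X_C = 1/(ωC) = 1.15 Ω
Net reactance X = X_L − X_C = 1.58 Ω
Z = 8.13 + j1.58 Ω
|Z| = √(8.13² + 1.58²) = 8.28 Ω
I = V/|Z| = 180/8.28 = 21.7 A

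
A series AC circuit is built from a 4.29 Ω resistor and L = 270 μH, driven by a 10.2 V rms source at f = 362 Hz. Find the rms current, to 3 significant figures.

2.35 A

ω = 2πf = 2275 rad/s
X_L = ωL = 0.614 Ω
Z = 4.29 + j0.614 Ω
|Z| = √(4.29² + 0.614²) = 4.33 Ω
I = V/|Z| = 10.2/4.33 = 2.35 A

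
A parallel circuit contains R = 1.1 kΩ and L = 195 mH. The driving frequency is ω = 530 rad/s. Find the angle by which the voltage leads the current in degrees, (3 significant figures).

84.6°

X_L = ωL = 103 Ω
Parallel: admittances add. Y = 1/R + 1/(jωL)
Y = (0.000909 − j0.00968) S
|Y| = 0.00972 S → |Z| = 1/|Y| = 103 Ω, ∠Z = −∠Y = 84.6°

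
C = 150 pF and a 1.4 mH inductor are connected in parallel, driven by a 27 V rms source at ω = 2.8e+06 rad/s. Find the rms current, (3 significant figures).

X_L = ωL = 3920 Ω
X_C = 1/(ωC) = 2380 Ω
Parallel: admittances add. Y = 1/(jωL) + jωC
Y = (0 + j0.000165) S
|Y| = 0.000165 S → |Z| = 1/|Y| = 6060 Ω, ∠Z = −∠Y = -90.0°
I = V/|Z| = 27/6060 = 4.45 mA

4.45 mA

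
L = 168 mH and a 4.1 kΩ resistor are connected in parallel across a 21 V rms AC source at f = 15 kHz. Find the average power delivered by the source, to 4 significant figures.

ω = 2πf = 94250 rad/s
X_L = ωL = 15830 Ω
Parallel: admittances add. Y = 1/R + 1/(jωL)
Y = (0.0002439 − j6.316e-05) S
|Y| = 0.0002519 S → |Z| = 1/|Y| = 3969 Ω, ∠Z = −∠Y = 14.52°
I = V/|Z| = 5.291 mA
P = VI cos φ = 21 × 0.005291 × cos(14.52°) = 107.6 mW

107.6 mW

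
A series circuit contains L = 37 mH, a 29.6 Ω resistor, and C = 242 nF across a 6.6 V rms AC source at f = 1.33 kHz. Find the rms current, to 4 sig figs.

ω = 2πf = 8357 rad/s
X_L = ωL = 309.2 Ω
X_C = 1/(ωC) = 494.5 Ω
Net reactance X = X_L − X_C = -185.3 Ω
Z = 29.60 − j185.3 Ω
|Z| = √(29.60² + 185.3²) = 187.6 Ω
I = V/|Z| = 6.6/187.6 = 35.17 mA

35.17 mA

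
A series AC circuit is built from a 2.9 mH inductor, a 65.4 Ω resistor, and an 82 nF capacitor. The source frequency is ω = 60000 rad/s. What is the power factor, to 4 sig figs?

X_L = ωL = 174.0 Ω
X_C = 1/(ωC) = 203.3 Ω
Net reactance X = X_L − X_C = -29.25 Ω
Z = 65.40 − j29.25 Ω
|Z| = √(65.40² + 29.25²) = 71.64 Ω
∠Z = arctan(-29.25/65.40) = -24.10°
cos φ = cos(-24.10°) = 0.9128

0.9128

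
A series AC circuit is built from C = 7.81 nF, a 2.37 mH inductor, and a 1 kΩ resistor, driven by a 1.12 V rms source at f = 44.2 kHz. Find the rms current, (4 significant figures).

ω = 2πf = 277700 rad/s
X_L = ωL = 658.2 Ω
X_C = 1/(ωC) = 461.0 Ω
Net reactance X = X_L − X_C = 197.1 Ω
Z = 1000 + j197.1 Ω
|Z| = √(1000² + 197.1²) = 1019 Ω
I = V/|Z| = 1.12/1019 = 1.099 mA

1.099 mA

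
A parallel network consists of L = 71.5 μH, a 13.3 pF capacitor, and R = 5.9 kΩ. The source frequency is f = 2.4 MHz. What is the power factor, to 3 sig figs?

ω = 2πf = 1.508e+07 rad/s
X_L = ωL = 1080 Ω
X_C = 1/(ωC) = 4990 Ω
Parallel: admittances add. Y = 1/R + 1/(jωL) + jωC
Y = (0.000169 − j0.000727) S
|Y| = 0.000746 S → |Z| = 1/|Y| = 1340 Ω, ∠Z = −∠Y = 76.9°
cos φ = cos(76.9°) = 0.227

0.227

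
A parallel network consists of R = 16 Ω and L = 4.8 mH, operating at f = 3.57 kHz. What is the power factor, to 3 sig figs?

0.989

ω = 2πf = 22430 rad/s
X_L = ωL = 108 Ω
Parallel: admittances add. Y = 1/R + 1/(jωL)
Y = (0.0625 − j0.00929) S
|Y| = 0.0632 S → |Z| = 1/|Y| = 15.8 Ω, ∠Z = −∠Y = 8.45°
cos φ = cos(8.45°) = 0.989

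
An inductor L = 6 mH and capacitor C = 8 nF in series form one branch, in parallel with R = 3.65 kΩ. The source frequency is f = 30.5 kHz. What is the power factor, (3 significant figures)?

0.135

ω = 2πf = 191600 rad/s
X_L = ωL = 1150 Ω
X_C = 1/(ωC) = 652 Ω
Branch 1: Z₁ = R = 3650 Ω
Branch 2 (series LC): Z₂ = j(X_L − X_C) = j498 Ω
Parallel: Z = Z₁Z₂/(Z₁+Z₂), |Z| = 493 Ω, ∠Z = 82.2°
cos φ = cos(82.2°) = 0.135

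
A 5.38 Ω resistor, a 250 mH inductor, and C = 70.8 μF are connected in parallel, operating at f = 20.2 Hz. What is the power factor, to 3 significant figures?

0.993

ω = 2πf = 126.9 rad/s
X_L = ωL = 31.7 Ω
X_C = 1/(ωC) = 111 Ω
Parallel: admittances add. Y = 1/R + 1/(jωL) + jωC
Y = (0.186 − j0.0225) S
|Y| = 0.187 S → |Z| = 1/|Y| = 5.34 Ω, ∠Z = −∠Y = 6.91°
cos φ = cos(6.91°) = 0.993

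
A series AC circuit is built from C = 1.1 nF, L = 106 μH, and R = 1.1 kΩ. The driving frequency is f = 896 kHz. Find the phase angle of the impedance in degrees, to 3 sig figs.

ω = 2πf = 5.63e+06 rad/s
X_L = ωL = 597 Ω
X_C = 1/(ωC) = 161 Ω
Net reactance X = X_L − X_C = 435 Ω
Z = 1100 + j435 Ω
|Z| = √(1100² + 435²) = 1180 Ω
∠Z = arctan(435/1100) = 21.6°

21.6°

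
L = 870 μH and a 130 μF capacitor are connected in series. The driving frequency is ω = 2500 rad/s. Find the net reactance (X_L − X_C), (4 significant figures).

-0.9019 Ω

X_L = ωL = 2.175 Ω
X_C = 1/(ωC) = 3.077 Ω
X = 2.175 − 3.077 = -0.9019 Ω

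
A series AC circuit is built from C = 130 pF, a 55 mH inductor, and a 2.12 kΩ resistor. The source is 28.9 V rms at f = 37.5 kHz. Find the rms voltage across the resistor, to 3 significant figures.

ω = 2πf = 235600 rad/s
X_L = ωL = 13000 Ω
X_C = 1/(ωC) = 32600 Ω
Net reactance X = X_L − X_C = -19700 Ω
Z = 2120 − j19700 Ω
|Z| = √(2120² + 19700²) = 19800 Ω
I = V/|Z| = 1.46 mA
V_R = I·|Z_R| = 0.00146 × 2120 = 3.09 V

3.09 V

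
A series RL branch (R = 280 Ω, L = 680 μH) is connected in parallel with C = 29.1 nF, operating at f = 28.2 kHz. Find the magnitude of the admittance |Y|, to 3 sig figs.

ω = 2πf = 177200 rad/s
X_L = ωL = 120 Ω
X_C = 1/(ωC) = 194 Ω
Branch 1 (R+jX_L): Z₁ = 280 + j120 Ω, |Z₁| = 305 Ω
Branch 2 (−jX_C): Z₂ = −j194 Ω
Parallel: Z = Z₁Z₂/(Z₁+Z₂), |Z| = 204 Ω, ∠Z = -52.0°
|Y| = 1/|Z| = 4.90 mS

4.90 mS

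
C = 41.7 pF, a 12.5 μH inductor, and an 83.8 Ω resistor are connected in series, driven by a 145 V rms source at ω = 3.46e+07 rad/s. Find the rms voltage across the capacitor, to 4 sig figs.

367.1 V

X_L = ωL = 432.5 Ω
X_C = 1/(ωC) = 693.1 Ω
Net reactance X = X_L − X_C = -260.6 Ω
Z = 83.80 − j260.6 Ω
|Z| = √(83.80² + 260.6²) = 273.7 Ω
I = V/|Z| = 529.7 mA
V_C = I·|Z_C| = 0.5297 × 693.1 = 367.1 V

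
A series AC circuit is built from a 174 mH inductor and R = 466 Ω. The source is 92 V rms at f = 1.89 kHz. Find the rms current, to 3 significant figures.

ω = 2πf = 11880 rad/s
X_L = ωL = 2070 Ω
Z = 466 + j2070 Ω
|Z| = √(466² + 2070²) = 2120 Ω
I = V/|Z| = 92/2120 = 43.4 mA

43.4 mA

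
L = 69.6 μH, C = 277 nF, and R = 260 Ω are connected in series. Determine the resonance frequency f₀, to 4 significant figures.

ω₀ = 1/√(LC) = 1/√(6.96e-05 × 2.77e-07) = 227700 rad/s
f₀ = ω₀/(2π) = 36.25 kHz

36.25 kHz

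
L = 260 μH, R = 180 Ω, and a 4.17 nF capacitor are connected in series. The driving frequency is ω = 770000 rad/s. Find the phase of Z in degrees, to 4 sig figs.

-31.72°

X_L = ωL = 200.2 Ω
X_C = 1/(ωC) = 311.4 Ω
Net reactance X = X_L − X_C = -111.2 Ω
Z = 180.0 − j111.2 Ω
|Z| = √(180.0² + 111.2²) = 211.6 Ω
∠Z = arctan(-111.2/180.0) = -31.72°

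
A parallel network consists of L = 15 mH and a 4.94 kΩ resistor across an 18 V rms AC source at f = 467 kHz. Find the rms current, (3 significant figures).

3.67 mA

ω = 2πf = 2.934e+06 rad/s
X_L = ωL = 44000 Ω
Parallel: admittances add. Y = 1/R + 1/(jωL)
Y = (0.000202 − j2.27e-05) S
|Y| = 0.000204 S → |Z| = 1/|Y| = 4910 Ω, ∠Z = −∠Y = 6.40°
I = V/|Z| = 18/4910 = 3.67 mA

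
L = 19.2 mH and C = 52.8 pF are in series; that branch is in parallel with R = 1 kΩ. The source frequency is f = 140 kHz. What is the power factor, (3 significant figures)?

ω = 2πf = 879600 rad/s
X_L = ωL = 16900 Ω
X_C = 1/(ωC) = 21500 Ω
Branch 1: Z₁ = R = 1000 Ω
Branch 2 (series LC): Z₂ = j(X_L − X_C) = −j4640 Ω
Parallel: Z = Z₁Z₂/(Z₁+Z₂), |Z| = 978 Ω, ∠Z = -12.2°
cos φ = cos(-12.2°) = 0.978

0.978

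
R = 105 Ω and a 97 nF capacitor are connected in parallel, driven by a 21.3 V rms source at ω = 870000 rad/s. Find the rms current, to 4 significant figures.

X_C = 1/(ωC) = 11.85 Ω
Parallel: admittances add. Y = 1/R + jωC
Y = (0.009524 + j0.08439) S
|Y| = 0.08493 S → |Z| = 1/|Y| = 11.77 Ω, ∠Z = −∠Y = -83.56°
I = V/|Z| = 21.3/11.77 = 1.809 A

1.809 A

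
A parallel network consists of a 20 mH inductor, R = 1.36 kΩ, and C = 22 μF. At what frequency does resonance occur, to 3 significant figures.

240 Hz

ω₀ = 1/√(LC) = 1/√(0.02 × 2.2e-05) = 1508 rad/s
f₀ = ω₀/(2π) = 240 Hz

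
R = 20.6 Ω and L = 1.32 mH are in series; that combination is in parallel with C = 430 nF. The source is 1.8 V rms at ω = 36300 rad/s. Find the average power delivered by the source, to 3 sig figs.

24.5 mW

X_L = ωL = 47.9 Ω
X_C = 1/(ωC) = 64.1 Ω
Branch 1 (R+jX_L): Z₁ = 20.6 + j47.9 Ω, |Z₁| = 52.2 Ω
Branch 2 (−jX_C): Z₂ = −j64.1 Ω
Parallel: Z = Z₁Z₂/(Z₁+Z₂), |Z| = 128 Ω, ∠Z = 14.8°
I = V/|Z| = 14.1 mA
P = VI cos φ = 1.8 × 0.0141 × cos(14.8°) = 24.5 mW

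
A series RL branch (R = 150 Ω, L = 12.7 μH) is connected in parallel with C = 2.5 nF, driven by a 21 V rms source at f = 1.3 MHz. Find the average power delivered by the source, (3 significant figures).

ω = 2πf = 8.168e+06 rad/s
X_L = ωL = 104 Ω
X_C = 1/(ωC) = 49.0 Ω
Branch 1 (R+jX_L): Z₁ = 150 + j104 Ω, |Z₁| = 182 Ω
Branch 2 (−jX_C): Z₂ = −j49.0 Ω
Parallel: Z = Z₁Z₂/(Z₁+Z₂), |Z| = 55.9 Ω, ∠Z = -75.4°
I = V/|Z| = 375 mA
P = VI cos φ = 21 × 0.375 × cos(-75.4°) = 1.99 W

1.99 W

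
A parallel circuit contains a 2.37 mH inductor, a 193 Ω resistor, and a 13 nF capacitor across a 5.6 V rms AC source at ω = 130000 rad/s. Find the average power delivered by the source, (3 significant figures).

X_L = ωL = 308 Ω
X_C = 1/(ωC) = 592 Ω
Parallel: admittances add. Y = 1/R + 1/(jωL) + jωC
Y = (0.00518 − j0.00156) S
|Y| = 0.00541 S → |Z| = 1/|Y| = 185 Ω, ∠Z = −∠Y = 16.7°
I = V/|Z| = 30.3 mA
P = VI cos φ = 5.6 × 0.0303 × cos(16.7°) = 162 mW

162 mW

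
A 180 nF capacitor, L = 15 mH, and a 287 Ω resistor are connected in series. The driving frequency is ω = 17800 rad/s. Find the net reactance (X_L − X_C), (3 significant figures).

X_L = ωL = 267 Ω
X_C = 1/(ωC) = 312 Ω
X = 267 − 312 = -45.1 Ω

-45.1 Ω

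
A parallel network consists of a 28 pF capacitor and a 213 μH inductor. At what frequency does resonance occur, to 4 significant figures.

2.061 MHz

ω₀ = 1/√(LC) = 1/√(0.000213 × 2.8e-11) = 1.295e+07 rad/s
f₀ = ω₀/(2π) = 2.061 MHz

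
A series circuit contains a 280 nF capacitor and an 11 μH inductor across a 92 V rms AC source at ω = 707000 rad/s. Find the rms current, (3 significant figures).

X_L = ωL = 7.78 Ω
X_C = 1/(ωC) = 5.05 Ω
Net reactance X = X_L − X_C = 2.73 Ω
Z = j2.73 Ω
|Z| = √(0² + 2.73²) = 2.73 Ω
I = V/|Z| = 92/2.73 = 33.8 A

33.8 A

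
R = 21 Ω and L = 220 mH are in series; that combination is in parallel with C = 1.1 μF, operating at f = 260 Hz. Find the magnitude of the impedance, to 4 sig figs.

ω = 2πf = 1634 rad/s
X_L = ωL = 359.4 Ω
X_C = 1/(ωC) = 556.5 Ω
Branch 1 (R+jX_L): Z₁ = 21.00 + j359.4 Ω, |Z₁| = 360.0 Ω
Branch 2 (−jX_C): Z₂ = −j556.5 Ω
Parallel: Z = Z₁Z₂/(Z₁+Z₂), |Z| = 1011 Ω, ∠Z = 80.57°

1011 Ω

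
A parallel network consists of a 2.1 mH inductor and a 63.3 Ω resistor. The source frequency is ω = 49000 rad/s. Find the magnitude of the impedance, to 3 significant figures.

53.9 Ω

X_L = ωL = 103 Ω
Parallel: admittances add. Y = 1/R + 1/(jωL)
Y = (0.0158 − j0.00972) S
|Y| = 0.0185 S → |Z| = 1/|Y| = 53.9 Ω, ∠Z = −∠Y = 31.6°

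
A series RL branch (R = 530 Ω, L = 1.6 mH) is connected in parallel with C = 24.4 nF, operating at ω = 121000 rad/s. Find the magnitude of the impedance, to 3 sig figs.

X_L = ωL = 194 Ω
X_C = 1/(ωC) = 339 Ω
Branch 1 (R+jX_L): Z₁ = 530 + j194 Ω, |Z₁| = 564 Ω
Branch 2 (−jX_C): Z₂ = −j339 Ω
Parallel: Z = Z₁Z₂/(Z₁+Z₂), |Z| = 348 Ω, ∠Z = -54.6°

348 Ω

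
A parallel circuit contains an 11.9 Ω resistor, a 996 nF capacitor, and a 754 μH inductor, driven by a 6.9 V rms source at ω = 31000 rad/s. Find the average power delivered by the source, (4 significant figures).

X_L = ωL = 23.37 Ω
X_C = 1/(ωC) = 32.39 Ω
Parallel: admittances add. Y = 1/R + 1/(jωL) + jωC
Y = (0.08403 − j0.01191) S
|Y| = 0.08487 S → |Z| = 1/|Y| = 11.78 Ω, ∠Z = −∠Y = 8.064°
I = V/|Z| = 585.6 mA
P = VI cos φ = 6.9 × 0.5856 × cos(8.064°) = 4.001 W

4.001 W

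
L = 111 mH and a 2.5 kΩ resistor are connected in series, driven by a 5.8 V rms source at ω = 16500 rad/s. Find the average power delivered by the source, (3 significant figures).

8.76 mW

X_L = ωL = 1830 Ω
Z = 2500 + j1830 Ω
|Z| = √(2500² + 1830²) = 3100 Ω
∠Z = arctan(1830/2500) = 36.2°
I = V/|Z| = 1.87 mA
P = VI cos φ = 5.8 × 0.00187 × cos(36.2°) = 8.76 mW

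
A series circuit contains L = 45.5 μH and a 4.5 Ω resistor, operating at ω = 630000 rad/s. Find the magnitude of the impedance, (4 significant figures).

29.02 Ω

X_L = ωL = 28.66 Ω
Z = 4.500 + j28.66 Ω
|Z| = √(4.500² + 28.66²) = 29.02 Ω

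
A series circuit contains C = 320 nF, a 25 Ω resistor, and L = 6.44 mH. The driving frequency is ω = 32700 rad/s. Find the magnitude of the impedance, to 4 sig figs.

117.7 Ω

X_L = ωL = 210.6 Ω
X_C = 1/(ωC) = 95.57 Ω
Net reactance X = X_L − X_C = 115.0 Ω
Z = 25.00 + j115.0 Ω
|Z| = √(25.00² + 115.0²) = 117.7 Ω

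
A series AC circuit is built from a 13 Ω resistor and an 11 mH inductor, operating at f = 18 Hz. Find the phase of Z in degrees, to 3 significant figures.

5.47°

ω = 2πf = 113.1 rad/s
X_L = ωL = 1.24 Ω
Z = 13.0 + j1.24 Ω
|Z| = √(13.0² + 1.24²) = 13.1 Ω
∠Z = arctan(1.24/13.0) = 5.47°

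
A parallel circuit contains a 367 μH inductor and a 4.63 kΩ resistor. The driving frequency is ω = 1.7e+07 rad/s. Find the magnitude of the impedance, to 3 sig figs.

3720 Ω

X_L = ωL = 6240 Ω
Parallel: admittances add. Y = 1/R + 1/(jωL)
Y = (0.000216 − j0.000160) S
|Y| = 0.000269 S → |Z| = 1/|Y| = 3720 Ω, ∠Z = −∠Y = 36.6°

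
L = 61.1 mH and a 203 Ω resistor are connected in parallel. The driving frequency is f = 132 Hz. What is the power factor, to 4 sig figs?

0.2422

ω = 2πf = 829.4 rad/s
X_L = ωL = 50.68 Ω
Parallel: admittances add. Y = 1/R + 1/(jωL)
Y = (0.004926 − j0.01973) S
|Y| = 0.02034 S → |Z| = 1/|Y| = 49.17 Ω, ∠Z = −∠Y = 75.98°
cos φ = cos(75.98°) = 0.2422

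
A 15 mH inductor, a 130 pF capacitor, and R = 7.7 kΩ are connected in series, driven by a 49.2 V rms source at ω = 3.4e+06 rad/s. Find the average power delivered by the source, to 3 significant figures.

7.66 mW

X_L = ωL = 51000 Ω
X_C = 1/(ωC) = 2260 Ω
Net reactance X = X_L − X_C = 48700 Ω
Z = 7700 + j48700 Ω
|Z| = √(7700² + 48700²) = 49300 Ω
∠Z = arctan(48700/7700) = 81.0°
I = V/|Z| = 997 μA
P = VI cos φ = 49.2 × 0.000997 × cos(81.0°) = 7.66 mW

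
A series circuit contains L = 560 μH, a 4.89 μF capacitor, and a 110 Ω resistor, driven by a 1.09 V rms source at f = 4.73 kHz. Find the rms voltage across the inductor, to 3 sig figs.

0.164 V

ω = 2πf = 29720 rad/s
X_L = ωL = 16.6 Ω
X_C = 1/(ωC) = 6.88 Ω
Net reactance X = X_L − X_C = 9.76 Ω
Z = 110 + j9.76 Ω
|Z| = √(110² + 9.76²) = 110 Ω
I = V/|Z| = 9.87 mA
V_L = I·|Z_L| = 0.00987 × 16.6 = 0.164 V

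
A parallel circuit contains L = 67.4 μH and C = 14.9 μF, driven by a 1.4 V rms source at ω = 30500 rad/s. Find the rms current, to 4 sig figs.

X_L = ωL = 2.056 Ω
X_C = 1/(ωC) = 2.200 Ω
Parallel: admittances add. Y = 1/(jωL) + jωC
Y = (0 − j0.03200) S
|Y| = 0.03200 S → |Z| = 1/|Y| = 31.25 Ω, ∠Z = −∠Y = 90.00°
I = V/|Z| = 1.4/31.25 = 44.80 mA

44.80 mA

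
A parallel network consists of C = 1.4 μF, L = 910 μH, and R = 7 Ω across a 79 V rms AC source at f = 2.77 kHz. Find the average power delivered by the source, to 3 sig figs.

ω = 2πf = 17400 rad/s
X_L = ωL = 15.8 Ω
X_C = 1/(ωC) = 41.0 Ω
Parallel: admittances add. Y = 1/R + 1/(jωL) + jωC
Y = (0.143 − j0.0388) S
|Y| = 0.148 S → |Z| = 1/|Y| = 6.76 Ω, ∠Z = −∠Y = 15.2°
I = V/|Z| = 11.7 A
P = VI cos φ = 79 × 11.7 × cos(15.2°) = 892 W

892 W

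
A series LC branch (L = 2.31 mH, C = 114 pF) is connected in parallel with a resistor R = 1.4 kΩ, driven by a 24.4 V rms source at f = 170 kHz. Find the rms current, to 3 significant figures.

ω = 2πf = 1.068e+06 rad/s
X_L = ωL = 2470 Ω
X_C = 1/(ωC) = 8210 Ω
Branch 1: Z₁ = R = 1400 Ω
Branch 2 (series LC): Z₂ = j(X_L − X_C) = −j5740 Ω
Parallel: Z = Z₁Z₂/(Z₁+Z₂), |Z| = 1360 Ω, ∠Z = -13.7°
I = V/|Z| = 24.4/1360 = 17.9 mA

17.9 mA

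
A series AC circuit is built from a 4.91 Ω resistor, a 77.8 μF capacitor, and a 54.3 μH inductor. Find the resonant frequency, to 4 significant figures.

2.449 kHz

ω₀ = 1/√(LC) = 1/√(5.43e-05 × 7.78e-05) = 15390 rad/s
f₀ = ω₀/(2π) = 2.449 kHz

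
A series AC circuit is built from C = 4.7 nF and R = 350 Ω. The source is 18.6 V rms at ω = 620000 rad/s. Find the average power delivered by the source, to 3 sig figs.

504 mW

X_C = 1/(ωC) = 343 Ω
Z = 350 − j343 Ω
|Z| = √(350² + 343²) = 490 Ω
∠Z = arctan(-343/350) = -44.4°
I = V/|Z| = 37.9 mA
P = VI cos φ = 18.6 × 0.0379 × cos(-44.4°) = 504 mW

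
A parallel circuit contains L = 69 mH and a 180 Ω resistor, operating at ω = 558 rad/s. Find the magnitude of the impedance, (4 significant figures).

X_L = ωL = 38.50 Ω
Parallel: admittances add. Y = 1/R + 1/(jωL)
Y = (0.005556 − j0.02597) S
|Y| = 0.02656 S → |Z| = 1/|Y| = 37.65 Ω, ∠Z = −∠Y = 77.93°

37.65 Ω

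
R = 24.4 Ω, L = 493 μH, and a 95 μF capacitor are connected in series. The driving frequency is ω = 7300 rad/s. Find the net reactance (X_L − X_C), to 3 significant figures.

X_L = ωL = 3.60 Ω
X_C = 1/(ωC) = 1.44 Ω
X = 3.60 − 1.44 = 2.16 Ω

2.16 Ω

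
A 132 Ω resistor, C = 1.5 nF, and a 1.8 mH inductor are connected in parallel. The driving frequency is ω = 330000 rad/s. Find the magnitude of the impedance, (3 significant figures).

X_L = ωL = 594 Ω
X_C = 1/(ωC) = 2020 Ω
Parallel: admittances add. Y = 1/R + 1/(jωL) + jωC
Y = (0.00758 − j0.00119) S
|Y| = 0.00767 S → |Z| = 1/|Y| = 130 Ω, ∠Z = −∠Y = 8.92°

130 Ω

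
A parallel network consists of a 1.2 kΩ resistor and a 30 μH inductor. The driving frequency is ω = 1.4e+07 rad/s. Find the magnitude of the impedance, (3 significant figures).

X_L = ωL = 420 Ω
Parallel: admittances add. Y = 1/R + 1/(jωL)
Y = (0.000833 − j0.00238) S
|Y| = 0.00252 S → |Z| = 1/|Y| = 396 Ω, ∠Z = −∠Y = 70.7°

396 Ω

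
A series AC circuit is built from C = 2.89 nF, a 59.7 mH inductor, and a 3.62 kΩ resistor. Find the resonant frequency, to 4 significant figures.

12.12 kHz

ω₀ = 1/√(LC) = 1/√(0.0597 × 2.89e-09) = 76130 rad/s
f₀ = ω₀/(2π) = 12.12 kHz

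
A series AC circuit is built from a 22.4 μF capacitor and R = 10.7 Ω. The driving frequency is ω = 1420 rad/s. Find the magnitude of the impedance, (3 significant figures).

X_C = 1/(ωC) = 31.4 Ω
Z = 10.7 − j31.4 Ω
|Z| = √(10.7² + 31.4²) = 33.2 Ω

33.2 Ω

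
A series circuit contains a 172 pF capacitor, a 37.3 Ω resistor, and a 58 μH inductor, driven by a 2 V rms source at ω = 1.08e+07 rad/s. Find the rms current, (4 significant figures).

20.91 mA

X_L = ωL = 626.4 Ω
X_C = 1/(ωC) = 538.3 Ω
Net reactance X = X_L − X_C = 88.07 Ω
Z = 37.30 + j88.07 Ω
|Z| = √(37.30² + 88.07²) = 95.64 Ω
I = V/|Z| = 2/95.64 = 20.91 mA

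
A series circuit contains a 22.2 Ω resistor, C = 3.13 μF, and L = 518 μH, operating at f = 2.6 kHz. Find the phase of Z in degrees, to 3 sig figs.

-26.6°

ω = 2πf = 16340 rad/s
X_L = ωL = 8.46 Ω
X_C = 1/(ωC) = 19.6 Ω
Net reactance X = X_L − X_C = -11.1 Ω
Z = 22.2 − j11.1 Ω
|Z| = √(22.2² + 11.1²) = 24.8 Ω
∠Z = arctan(-11.1/22.2) = -26.6°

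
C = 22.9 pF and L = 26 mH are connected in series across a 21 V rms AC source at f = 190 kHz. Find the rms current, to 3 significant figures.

ω = 2πf = 1.194e+06 rad/s
X_L = ωL = 31000 Ω
X_C = 1/(ωC) = 36600 Ω
Net reactance X = X_L − X_C = -5540 Ω
Z = − j5540 Ω
|Z| = √(0² + 5540²) = 5540 Ω
I = V/|Z| = 21/5540 = 3.79 mA

3.79 mA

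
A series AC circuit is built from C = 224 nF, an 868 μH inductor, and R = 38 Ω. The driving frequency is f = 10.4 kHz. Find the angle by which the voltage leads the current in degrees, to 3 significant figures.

-17.0°

ω = 2πf = 65350 rad/s
X_L = ωL = 56.7 Ω
X_C = 1/(ωC) = 68.3 Ω
Net reactance X = X_L − X_C = -11.6 Ω
Z = 38.0 − j11.6 Ω
|Z| = √(38.0² + 11.6²) = 39.7 Ω
∠Z = arctan(-11.6/38.0) = -17.0°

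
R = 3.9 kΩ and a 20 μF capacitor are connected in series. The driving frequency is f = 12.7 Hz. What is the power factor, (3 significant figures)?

ω = 2πf = 79.80 rad/s
X_C = 1/(ωC) = 627 Ω
Z = 3900 − j627 Ω
|Z| = √(3900² + 627²) = 3950 Ω
∠Z = arctan(-627/3900) = -9.13°
cos φ = cos(-9.13°) = 0.987

0.987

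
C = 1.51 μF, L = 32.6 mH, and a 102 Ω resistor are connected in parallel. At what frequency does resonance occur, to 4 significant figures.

717.3 Hz

ω₀ = 1/√(LC) = 1/√(0.0326 × 1.51e-06) = 4507 rad/s
f₀ = ω₀/(2π) = 717.3 Hz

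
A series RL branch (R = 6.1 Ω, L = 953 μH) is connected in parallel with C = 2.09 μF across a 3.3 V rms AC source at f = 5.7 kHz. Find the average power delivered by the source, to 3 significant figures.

55.3 mW

ω = 2πf = 35810 rad/s
X_L = ωL = 34.1 Ω
X_C = 1/(ωC) = 13.4 Ω
Branch 1 (R+jX_L): Z₁ = 6.10 + j34.1 Ω, |Z₁| = 34.7 Ω
Branch 2 (−jX_C): Z₂ = −j13.4 Ω
Parallel: Z = Z₁Z₂/(Z₁+Z₂), |Z| = 21.4 Ω, ∠Z = -83.8°
I = V/|Z| = 154 mA
P = VI cos φ = 3.3 × 0.154 × cos(-83.8°) = 55.3 mW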